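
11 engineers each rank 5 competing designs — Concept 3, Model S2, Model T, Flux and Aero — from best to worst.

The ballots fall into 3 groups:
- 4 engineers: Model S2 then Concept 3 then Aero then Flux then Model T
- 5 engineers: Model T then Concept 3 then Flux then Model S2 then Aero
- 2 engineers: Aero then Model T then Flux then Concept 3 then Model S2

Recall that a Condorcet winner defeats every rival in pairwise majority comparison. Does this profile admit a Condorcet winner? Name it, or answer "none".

none

Pairwise majorities:
Concept 3 vs Model S2: Concept 3, 7–4.
Concept 3 vs Model T: Model T, 7–4.
Concept 3 vs Flux: Concept 3, 9–2.
Concept 3 vs Aero: Concept 3 wins 9–2.
Model S2 vs Model T: Model T wins 7–4.
Model S2–Flux: Flux 7–4.
Model S2–Aero: Model S2 9–2.
Model T–Flux: Model T 7–4.
Model T vs Aero: Aero, 6–5.
Flux–Aero: Aero 6–5.
Every design loses at least once (Concept 3 loses to Model T; Model S2 loses to Concept 3; Model T loses to Aero; Flux loses to Concept 3; Aero loses to Concept 3). The majority relation contains the cycle Concept 3 → Aero → Model T → Concept 3, so there is no Condorcet winner.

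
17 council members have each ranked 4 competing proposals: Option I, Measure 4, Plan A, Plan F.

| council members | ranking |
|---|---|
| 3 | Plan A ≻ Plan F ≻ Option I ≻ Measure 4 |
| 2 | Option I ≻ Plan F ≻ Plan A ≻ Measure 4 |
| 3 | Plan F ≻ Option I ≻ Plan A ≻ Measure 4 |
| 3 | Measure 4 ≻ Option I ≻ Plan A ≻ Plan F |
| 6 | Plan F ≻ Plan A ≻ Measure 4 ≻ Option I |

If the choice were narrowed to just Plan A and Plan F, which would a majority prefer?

Plan F

Ballots ranking Plan A above Plan F: 3 + 3 = 6.
Ballots ranking Plan F above Plan A: 17 − 6 = 11.
Plan F wins the head-to-head 11–6.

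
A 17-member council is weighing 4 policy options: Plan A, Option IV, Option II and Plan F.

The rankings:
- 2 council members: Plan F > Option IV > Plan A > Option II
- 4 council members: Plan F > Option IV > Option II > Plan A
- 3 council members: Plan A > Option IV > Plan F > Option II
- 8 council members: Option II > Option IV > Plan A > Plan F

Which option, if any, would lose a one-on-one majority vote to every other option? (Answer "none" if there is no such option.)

Head-to-head results (17 council members):
Plan A vs Option IV: 3 for Plan A, 14 for Option IV — Option IV by 14–3.
Plan A vs Option II: 5 to 12, Option II.
Plan A–Plan F: Plan A 11–6.
Option IV vs Option II: 2+4+3 = 9 for Option IV, 8 for Option II — Option IV by 9–8.
Option IV vs Plan F: Option IV preferred on 3+8 = 11 ballots; Option IV wins 11–6.
Option II vs Plan F: Plan F, 9–8.
No option is winless: Plan A beats Plan F; Option IV beats Plan A; Option II beats Plan A; Plan F beats Option II. There is no Condorcet loser.

none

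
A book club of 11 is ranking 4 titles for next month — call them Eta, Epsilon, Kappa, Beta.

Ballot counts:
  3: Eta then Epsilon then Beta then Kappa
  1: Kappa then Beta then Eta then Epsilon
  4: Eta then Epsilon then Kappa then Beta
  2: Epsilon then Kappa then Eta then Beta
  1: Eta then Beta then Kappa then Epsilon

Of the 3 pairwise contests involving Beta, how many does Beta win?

Beta against each rival (11 members):
Beta vs Eta: Eta wins 10–1.
Beta vs Epsilon: 2 to 9, Epsilon.
Beta vs Kappa: Kappa wins 7–4.
Beta beats no one; loses to Eta, Epsilon, Kappa — 0 pairwise wins.

0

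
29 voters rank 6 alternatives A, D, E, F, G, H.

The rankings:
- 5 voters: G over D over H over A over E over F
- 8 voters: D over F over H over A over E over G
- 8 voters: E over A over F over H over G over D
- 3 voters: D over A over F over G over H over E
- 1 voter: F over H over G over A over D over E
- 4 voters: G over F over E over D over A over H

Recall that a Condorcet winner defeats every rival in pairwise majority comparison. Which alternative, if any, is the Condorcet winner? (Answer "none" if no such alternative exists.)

Pairwise majorities:
A vs D: D, 20–9.
A vs E: A, 17–12.
A vs F: A, 16–13.
A vs G: A wins 19–10.
A–H: A 15–14.
D vs E: 5+8+3+1 = 17 for D, 12 for E — D by 17–12.
D vs F: 5+8+3 = 16 for D, 13 for F — D by 16–13.
D vs G: 11 to 18, G.
D vs H: D, 20–9.
E vs F: E preferred on 5+8 = 13 ballots; F wins 16–13.
E vs G: E is ranked higher on 8+8 = 16 ballots, G on 13. E wins 16–13.
E vs H: H wins 17–12.
F vs G: F wins 20–9.
F vs H: F is ranked higher on 8+8+3+1+4 = 24 ballots, H on 5. F wins 24–5.
G vs H: 12 to 17, H.
No alternative is unbeaten: A loses to D; D loses to G; E loses to A; F loses to A; G loses to A; H loses to A. In particular A → G → D → A is a majority cycle — no Condorcet winner exists.

none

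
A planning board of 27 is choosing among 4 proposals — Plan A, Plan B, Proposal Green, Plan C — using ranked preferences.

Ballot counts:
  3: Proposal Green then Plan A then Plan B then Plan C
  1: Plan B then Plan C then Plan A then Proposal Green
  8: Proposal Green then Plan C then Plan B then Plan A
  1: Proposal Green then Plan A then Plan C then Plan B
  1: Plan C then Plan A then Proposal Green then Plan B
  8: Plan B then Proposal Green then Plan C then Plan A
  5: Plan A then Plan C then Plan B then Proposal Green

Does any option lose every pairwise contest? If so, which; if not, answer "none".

Pairwise majorities:
Plan A vs Plan B: Plan A preferred on 3+1+1+5 = 10 ballots; Plan B wins 17–10.
Plan A vs Proposal Green: 1+1+5 = 7 for Plan A, 20 for Proposal Green — Proposal Green by 20–7.
Plan A vs Plan C: Plan C, 18–9.
Plan B vs Proposal Green: 1+8+5 = 14 for Plan B, 13 for Proposal Green — Plan B by 14–13.
Plan B vs Plan C: Plan B preferred on 3+1+8 = 12 ballots; Plan C wins 15–12.
Proposal Green–Plan C: Proposal Green 20–7.
Only Plan A has no wins; Plan A is the Condorcet loser.

Plan A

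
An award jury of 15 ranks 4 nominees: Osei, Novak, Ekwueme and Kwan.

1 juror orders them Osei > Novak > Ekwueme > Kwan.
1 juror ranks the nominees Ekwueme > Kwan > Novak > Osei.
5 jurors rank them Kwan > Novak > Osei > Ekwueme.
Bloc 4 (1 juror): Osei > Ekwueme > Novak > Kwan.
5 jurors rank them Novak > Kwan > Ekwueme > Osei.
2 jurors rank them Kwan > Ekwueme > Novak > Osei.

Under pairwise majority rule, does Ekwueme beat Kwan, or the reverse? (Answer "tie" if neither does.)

Kwan

Ballots ranking Ekwueme above Kwan: 1 + 1 + 1 = 3.
Ballots ranking Kwan above Ekwueme: 15 − 3 = 12.
Kwan wins the head-to-head 12–3.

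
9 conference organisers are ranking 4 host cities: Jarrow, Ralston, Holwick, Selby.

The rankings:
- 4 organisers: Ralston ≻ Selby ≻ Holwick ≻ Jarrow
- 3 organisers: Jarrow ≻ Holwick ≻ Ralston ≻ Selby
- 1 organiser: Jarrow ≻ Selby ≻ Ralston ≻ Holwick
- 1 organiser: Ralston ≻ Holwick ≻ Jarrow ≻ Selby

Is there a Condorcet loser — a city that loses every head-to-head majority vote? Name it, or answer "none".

none

Pairwise majorities:
Jarrow vs Ralston: Ralston, 5–4.
Jarrow vs Holwick: Holwick, 5–4.
Jarrow vs Selby: Jarrow preferred on 3+1+1 = 5 ballots; Jarrow wins 5–4.
Ralston–Holwick: Ralston 6–3.
Ralston vs Selby: Ralston, 8–1.
Holwick vs Selby: Selby wins 5–4.
Every city wins at least one matchup (Jarrow beats Selby; Ralston beats Jarrow; Holwick beats Jarrow; Selby beats Holwick), so there is no Condorcet loser.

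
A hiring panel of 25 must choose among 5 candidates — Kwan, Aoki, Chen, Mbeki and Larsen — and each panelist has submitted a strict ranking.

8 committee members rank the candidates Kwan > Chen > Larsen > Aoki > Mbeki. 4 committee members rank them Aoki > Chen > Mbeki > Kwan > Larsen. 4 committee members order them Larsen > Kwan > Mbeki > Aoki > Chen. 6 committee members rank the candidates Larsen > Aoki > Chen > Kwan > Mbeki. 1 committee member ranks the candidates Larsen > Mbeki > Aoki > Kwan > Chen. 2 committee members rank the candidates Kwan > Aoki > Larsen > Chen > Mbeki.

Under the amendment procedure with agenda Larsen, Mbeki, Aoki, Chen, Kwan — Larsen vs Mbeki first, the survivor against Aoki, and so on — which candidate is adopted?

Kwan

Round 1: Larsen vs Mbeki — 21–4, Larsen advances.
Round 2: Larsen vs Aoki — 19–6, Larsen advances.
Round 3: Larsen vs Chen — 13–12, Larsen advances.
Round 4: Larsen vs Kwan — 11–14, Kwan advances.
Kwan survives the agenda.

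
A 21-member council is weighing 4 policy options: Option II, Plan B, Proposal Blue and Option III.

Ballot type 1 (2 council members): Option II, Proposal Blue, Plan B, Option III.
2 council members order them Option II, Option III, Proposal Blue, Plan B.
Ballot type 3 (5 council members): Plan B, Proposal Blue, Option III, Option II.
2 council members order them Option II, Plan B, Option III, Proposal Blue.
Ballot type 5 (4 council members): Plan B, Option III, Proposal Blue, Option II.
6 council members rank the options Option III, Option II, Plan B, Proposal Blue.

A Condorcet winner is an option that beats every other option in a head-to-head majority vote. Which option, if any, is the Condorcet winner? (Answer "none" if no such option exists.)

none

Head-to-head results (21 council members):
Option II vs Plan B: Option II preferred on 2+2+2+6 = 12 ballots; Option II wins 12–9.
Option II vs Proposal Blue: 12 to 9, Option II.
Option II vs Option III: 6 to 15, Option III.
Plan B vs Proposal Blue: 17 to 4, Plan B.
Plan B vs Option III: Plan B preferred on 2+5+2+4 = 13 ballots; Plan B wins 13–8.
Proposal Blue vs Option III: Proposal Blue preferred on 2+5 = 7 ballots; Option III wins 14–7.
Each option drops at least one matchup (Option II loses to Option III; Plan B loses to Option II; Proposal Blue loses to Option II; Option III loses to Plan B); the cycle Option II beats Plan B beats Option III beats Option II rules out a Condorcet winner.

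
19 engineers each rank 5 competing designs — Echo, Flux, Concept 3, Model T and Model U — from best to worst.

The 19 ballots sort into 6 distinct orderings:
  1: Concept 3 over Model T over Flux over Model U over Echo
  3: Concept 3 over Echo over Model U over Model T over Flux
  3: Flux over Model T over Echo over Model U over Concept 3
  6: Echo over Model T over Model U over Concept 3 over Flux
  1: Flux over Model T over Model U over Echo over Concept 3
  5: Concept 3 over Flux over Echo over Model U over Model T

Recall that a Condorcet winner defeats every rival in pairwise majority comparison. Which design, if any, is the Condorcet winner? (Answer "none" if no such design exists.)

none

Check each pair by majority over 19 ballots:
Echo vs Flux: 9 to 10, Flux.
Echo vs Concept 3: 10 to 9, Echo.
Echo vs Model T: Echo wins 14–5.
Echo vs Model U: Echo, 17–2.
Flux vs Concept 3: 4 to 15, Concept 3.
Flux vs Model T: Model T wins 10–9.
Flux vs Model U: Flux preferred on 1+3+1+5 = 10 ballots; Flux wins 10–9.
Concept 3 vs Model T: Concept 3 preferred on 1+3+5 = 9 ballots; Model T wins 10–9.
Concept 3 vs Model U: 1+3+5 = 9 for Concept 3, 10 for Model U — Model U by 10–9.
Model T vs Model U: 11 to 8, Model T.
No design is unbeaten: Echo loses to Flux; Flux loses to Concept 3; Concept 3 loses to Echo; Model T loses to Echo; Model U loses to Echo. In particular Echo beats Concept 3 beats Flux beats Echo is a majority cycle — no Condorcet winner exists.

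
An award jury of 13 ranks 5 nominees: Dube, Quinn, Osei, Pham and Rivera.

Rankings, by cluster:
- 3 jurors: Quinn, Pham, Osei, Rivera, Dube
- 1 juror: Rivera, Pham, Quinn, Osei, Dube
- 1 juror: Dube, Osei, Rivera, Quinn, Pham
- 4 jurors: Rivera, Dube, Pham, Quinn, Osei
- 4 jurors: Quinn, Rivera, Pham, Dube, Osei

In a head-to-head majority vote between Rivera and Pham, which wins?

Ballots ranking Rivera above Pham: 1 + 1 + 4 + 4 = 10.
Ballots ranking Pham above Rivera: 13 − 10 = 3.
Rivera wins the head-to-head 10–3.

Rivera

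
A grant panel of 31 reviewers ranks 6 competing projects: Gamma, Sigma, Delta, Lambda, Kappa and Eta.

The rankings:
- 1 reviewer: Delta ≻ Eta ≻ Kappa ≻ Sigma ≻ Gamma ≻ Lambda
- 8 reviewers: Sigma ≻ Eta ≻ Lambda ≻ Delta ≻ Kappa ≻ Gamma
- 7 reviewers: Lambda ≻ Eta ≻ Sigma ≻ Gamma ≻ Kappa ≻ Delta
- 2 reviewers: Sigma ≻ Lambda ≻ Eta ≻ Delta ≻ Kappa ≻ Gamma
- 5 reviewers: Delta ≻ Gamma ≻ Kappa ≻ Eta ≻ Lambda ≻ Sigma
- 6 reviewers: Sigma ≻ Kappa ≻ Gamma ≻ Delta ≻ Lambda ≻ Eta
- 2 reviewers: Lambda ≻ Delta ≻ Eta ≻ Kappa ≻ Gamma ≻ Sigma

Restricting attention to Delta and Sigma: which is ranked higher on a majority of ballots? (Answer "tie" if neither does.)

Sigma

Ballots ranking Delta above Sigma: 1 + 5 + 2 = 8.
Ballots ranking Sigma above Delta: 31 − 8 = 23.
Sigma wins the head-to-head 23–8.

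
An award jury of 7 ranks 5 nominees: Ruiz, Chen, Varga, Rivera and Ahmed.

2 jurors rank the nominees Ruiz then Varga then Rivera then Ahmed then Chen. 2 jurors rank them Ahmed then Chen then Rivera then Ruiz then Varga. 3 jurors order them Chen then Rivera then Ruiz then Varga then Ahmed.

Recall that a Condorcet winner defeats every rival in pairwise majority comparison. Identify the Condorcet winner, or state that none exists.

Pairwise majorities:
Ruiz vs Chen: Chen, 5–2.
Ruiz vs Varga: Ruiz, 7–0.
Ruiz–Rivera: Rivera 5–2.
Ruiz vs Ahmed: 2+3 = 5 for Ruiz, 2 for Ahmed — Ruiz by 5–2.
Chen vs Varga: Chen, 5–2.
Chen vs Rivera: Chen, 5–2.
Chen vs Ahmed: Ahmed wins 4–3.
Varga vs Rivera: 2 for Varga, 5 for Rivera — Rivera by 5–2.
Varga–Ahmed: Varga 5–2.
Rivera–Ahmed: Rivera 5–2.
Each nominee drops at least one matchup (Ruiz loses to Chen; Chen loses to Ahmed; Varga loses to Ruiz; Rivera loses to Chen; Ahmed loses to Ruiz); the cycle Ruiz > Ahmed > Chen > Ruiz rules out a Condorcet winner.

none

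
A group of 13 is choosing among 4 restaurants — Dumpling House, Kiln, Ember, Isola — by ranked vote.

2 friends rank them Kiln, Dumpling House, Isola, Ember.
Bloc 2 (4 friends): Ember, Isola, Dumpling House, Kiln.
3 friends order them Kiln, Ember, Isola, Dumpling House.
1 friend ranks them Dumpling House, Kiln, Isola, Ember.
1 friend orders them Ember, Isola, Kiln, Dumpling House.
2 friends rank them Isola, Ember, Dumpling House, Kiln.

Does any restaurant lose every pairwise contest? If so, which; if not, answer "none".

Kiln

Pairwise majorities:
Dumpling House–Kiln: Dumpling House 7–6.
Dumpling House vs Ember: Ember, 10–3.
Dumpling House vs Isola: Isola, 10–3.
Kiln–Ember: Ember 7–6.
Kiln vs Isola: Isola wins 7–6.
Ember vs Isola: 8 to 5, Ember.
Kiln is beaten in every head-to-head and is the Condorcet loser.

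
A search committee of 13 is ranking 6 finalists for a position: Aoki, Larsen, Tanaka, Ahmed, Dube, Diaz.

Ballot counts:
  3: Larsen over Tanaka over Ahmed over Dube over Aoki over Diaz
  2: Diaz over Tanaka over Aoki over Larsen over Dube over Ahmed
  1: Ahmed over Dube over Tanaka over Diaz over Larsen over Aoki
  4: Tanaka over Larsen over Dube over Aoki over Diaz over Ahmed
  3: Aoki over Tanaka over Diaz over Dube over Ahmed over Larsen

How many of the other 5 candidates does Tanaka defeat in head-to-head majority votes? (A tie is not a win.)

5

Tanaka against each rival (13 committee members):
Tanaka vs Aoki: 3+2+1+4 = 10 for Tanaka, 3 for Aoki — Tanaka by 10–3.
Tanaka vs Larsen: Tanaka, 10–3.
Tanaka–Ahmed: Tanaka 12–1.
Tanaka vs Dube: 12 to 1, Tanaka.
Tanaka vs Diaz: Tanaka preferred on 3+1+4+3 = 11 ballots; Tanaka wins 11–2.
Tanaka beats Aoki, Larsen, Ahmed, Dube, Diaz — 5 pairwise wins.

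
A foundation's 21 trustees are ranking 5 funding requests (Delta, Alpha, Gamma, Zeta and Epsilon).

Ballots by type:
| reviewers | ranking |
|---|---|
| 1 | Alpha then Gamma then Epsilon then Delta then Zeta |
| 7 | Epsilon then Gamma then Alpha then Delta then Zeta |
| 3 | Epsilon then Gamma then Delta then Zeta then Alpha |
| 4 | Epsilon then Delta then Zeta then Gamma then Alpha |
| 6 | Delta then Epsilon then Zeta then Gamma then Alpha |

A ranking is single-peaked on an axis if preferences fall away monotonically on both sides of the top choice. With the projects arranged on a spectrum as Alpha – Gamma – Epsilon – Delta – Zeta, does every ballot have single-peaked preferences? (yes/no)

Axis positions: Alpha=1, Gamma=2, Epsilon=3, Delta=4, Zeta=5.
Type 1 (peak Alpha at position 1): ranking walks positions 1-2-3-4-5, expanding outward from the peak — single-peaked.
Type 2 (peak Epsilon at position 3): ranking walks positions 3-2-1-4-5, expanding outward from the peak — single-peaked.
Type 3 (peak Epsilon at position 3): ranking walks positions 3-2-4-5-1, expanding outward from the peak — single-peaked.
Type 4 (peak Epsilon at position 3): ranking walks positions 3-4-5-2-1, expanding outward from the peak — single-peaked.
Type 5 (peak Delta at position 4): ranking walks positions 4-3-5-2-1, expanding outward from the peak — single-peaked.
Every ranking is single-peaked on this axis.

yes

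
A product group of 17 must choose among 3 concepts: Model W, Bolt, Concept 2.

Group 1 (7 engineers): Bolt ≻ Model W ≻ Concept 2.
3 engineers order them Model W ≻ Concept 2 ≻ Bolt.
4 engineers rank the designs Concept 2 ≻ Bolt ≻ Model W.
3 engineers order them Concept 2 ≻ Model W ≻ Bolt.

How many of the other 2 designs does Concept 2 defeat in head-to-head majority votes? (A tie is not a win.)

1

Concept 2 against each rival (17 engineers):
Concept 2 vs Model W: Concept 2 preferred on 4+3 = 7 ballots; Model W wins 10–7.
Concept 2 vs Bolt: Concept 2 wins 10–7.
Concept 2 beats Bolt; loses to Model W — 1 pairwise win.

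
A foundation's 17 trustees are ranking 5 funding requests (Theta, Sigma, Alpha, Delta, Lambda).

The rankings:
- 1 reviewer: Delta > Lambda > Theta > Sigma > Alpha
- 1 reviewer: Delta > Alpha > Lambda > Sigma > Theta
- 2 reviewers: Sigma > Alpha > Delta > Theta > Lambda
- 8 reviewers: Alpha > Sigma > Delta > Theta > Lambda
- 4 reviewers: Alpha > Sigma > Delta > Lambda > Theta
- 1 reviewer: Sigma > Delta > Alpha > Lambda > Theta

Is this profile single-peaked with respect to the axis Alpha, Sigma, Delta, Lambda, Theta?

Axis positions: Alpha=1, Sigma=2, Delta=3, Lambda=4, Theta=5.
Cluster 1 (peak Delta at position 3): ranking walks positions 3-4-5-2-1, expanding outward from the peak — single-peaked.
Cluster 2: ranking walks positions 3-1-4-2-5; Alpha is ranked above Sigma even though Sigma lies between Alpha and the peak Delta on the axis — preferences dip and rise again. Not single-peaked.
Cluster 3: ranking walks positions 2-1-3-5-4; Theta is ranked above Lambda even though Lambda lies between Theta and the peak Sigma on the axis — preferences dip and rise again. Not single-peaked.
Cluster 4: ranking walks positions 1-2-3-5-4; Theta is ranked above Lambda even though Lambda lies between Theta and the peak Alpha on the axis — preferences dip and rise again. Not single-peaked.
Cluster 5 (peak Alpha at position 1): ranking walks positions 1-2-3-4-5, expanding outward from the peak — single-peaked.
Cluster 6 (peak Sigma at position 2): ranking walks positions 2-3-1-4-5, expanding outward from the peak — single-peaked.
Cluster 2 violates single-peakedness, so the profile is not single-peaked on this axis.

no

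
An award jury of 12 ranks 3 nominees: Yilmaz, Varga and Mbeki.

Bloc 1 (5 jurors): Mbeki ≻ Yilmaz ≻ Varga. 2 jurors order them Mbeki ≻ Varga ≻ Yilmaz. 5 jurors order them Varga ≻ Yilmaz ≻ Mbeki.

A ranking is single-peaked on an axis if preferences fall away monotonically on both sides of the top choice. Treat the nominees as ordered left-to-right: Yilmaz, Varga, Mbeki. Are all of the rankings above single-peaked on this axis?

Axis positions: Yilmaz=1, Varga=2, Mbeki=3.
Bloc 1: ranking walks positions 3-1-2; Yilmaz is ranked above Varga even though Varga lies between Yilmaz and the peak Mbeki on the axis — preferences dip and rise again. Not single-peaked.
Bloc 2 (peak Mbeki at position 3): ranking walks positions 3-2-1, expanding outward from the peak — single-peaked.
Bloc 3 (peak Varga at position 2): ranking walks positions 2-1-3, expanding outward from the peak — single-peaked.
Bloc 1 violates single-peakedness, so the profile is not single-peaked on this axis.

no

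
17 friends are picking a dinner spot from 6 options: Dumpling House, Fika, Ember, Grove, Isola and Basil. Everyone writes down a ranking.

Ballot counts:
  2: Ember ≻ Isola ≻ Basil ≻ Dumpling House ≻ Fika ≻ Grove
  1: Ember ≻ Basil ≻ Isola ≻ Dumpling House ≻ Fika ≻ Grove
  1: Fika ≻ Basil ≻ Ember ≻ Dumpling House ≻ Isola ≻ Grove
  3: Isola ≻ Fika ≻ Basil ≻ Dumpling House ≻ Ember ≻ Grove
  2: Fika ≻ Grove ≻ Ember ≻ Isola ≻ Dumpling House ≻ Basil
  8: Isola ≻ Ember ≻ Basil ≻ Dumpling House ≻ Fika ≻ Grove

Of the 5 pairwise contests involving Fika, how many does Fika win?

Fika against each rival (17 friends):
Fika vs Dumpling House: Dumpling House wins 11–6.
Fika vs Ember: 1+3+2 = 6 for Fika, 11 for Ember — Ember by 11–6.
Fika vs Grove: 2+1+1+3+2+8 = 17 for Fika, 0 for Grove — Fika by 17–0.
Fika–Isola: Isola 14–3.
Fika vs Basil: Fika is ranked higher on 1+3+2 = 6 ballots, Basil on 11. Basil wins 11–6.
Fika beats Grove; loses to Dumpling House, Ember, Isola, Basil — 1 pairwise win.

1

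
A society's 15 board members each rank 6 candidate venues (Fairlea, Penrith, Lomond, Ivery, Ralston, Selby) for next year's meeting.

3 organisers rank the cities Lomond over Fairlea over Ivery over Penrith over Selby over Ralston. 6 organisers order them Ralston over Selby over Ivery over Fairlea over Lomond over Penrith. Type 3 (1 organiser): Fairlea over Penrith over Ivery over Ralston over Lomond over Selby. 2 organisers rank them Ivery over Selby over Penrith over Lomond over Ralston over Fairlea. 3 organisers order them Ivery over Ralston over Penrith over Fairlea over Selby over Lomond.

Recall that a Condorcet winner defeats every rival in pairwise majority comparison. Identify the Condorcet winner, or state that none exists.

Head-to-head results (15 organisers):
Fairlea vs Penrith: Fairlea wins 10–5.
Fairlea–Lomond: Fairlea 10–5.
Fairlea–Ivery: Ivery 11–4.
Fairlea vs Ralston: Ralston wins 11–4.
Fairlea–Selby: Selby 8–7.
Penrith vs Lomond: Lomond, 9–6.
Penrith vs Ivery: Ivery wins 14–1.
Penrith vs Ralston: Ralston wins 9–6.
Penrith vs Selby: Selby wins 8–7.
Lomond vs Ivery: Ivery, 12–3.
Lomond vs Ralston: Ralston, 10–5.
Lomond vs Selby: Selby, 11–4.
Ivery vs Ralston: Ivery wins 9–6.
Ivery vs Selby: Ivery, 9–6.
Ralston vs Selby: Ralston, 10–5.
Ivery defeats every rival head-to-head and is the Condorcet winner.

Ivery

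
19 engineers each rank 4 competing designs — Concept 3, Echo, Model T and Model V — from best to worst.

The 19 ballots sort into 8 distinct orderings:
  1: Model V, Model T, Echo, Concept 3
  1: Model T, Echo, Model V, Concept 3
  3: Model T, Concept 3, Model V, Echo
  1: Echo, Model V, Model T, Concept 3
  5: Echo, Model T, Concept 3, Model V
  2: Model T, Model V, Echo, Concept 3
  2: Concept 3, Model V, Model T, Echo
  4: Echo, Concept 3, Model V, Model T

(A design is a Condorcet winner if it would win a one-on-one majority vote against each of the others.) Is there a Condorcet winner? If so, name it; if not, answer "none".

Check each pair by majority over 19 ballots:
Concept 3 vs Echo: Echo, 14–5.
Concept 3 vs Model T: Concept 3 is ranked higher on 2+4 = 6 ballots, Model T on 13. Model T wins 13–6.
Concept 3 vs Model V: 14 to 5, Concept 3.
Echo vs Model T: Echo is ranked higher on 1+5+4 = 10 ballots, Model T on 9. Echo wins 10–9.
Echo vs Model V: 1+1+5+4 = 11 for Echo, 8 for Model V — Echo by 11–8.
Model T–Model V: Model T 11–8.
Echo wins every pairwise contest, so Echo is the Condorcet winner.

Echo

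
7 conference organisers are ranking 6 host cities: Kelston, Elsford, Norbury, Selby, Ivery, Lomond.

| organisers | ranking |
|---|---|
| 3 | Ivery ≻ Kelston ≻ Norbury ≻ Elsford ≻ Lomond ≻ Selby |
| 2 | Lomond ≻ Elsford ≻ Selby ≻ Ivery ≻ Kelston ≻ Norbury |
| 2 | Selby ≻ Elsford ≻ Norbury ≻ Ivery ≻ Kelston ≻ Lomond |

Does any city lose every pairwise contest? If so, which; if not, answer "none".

none

Head-to-head results (7 organisers):
Kelston vs Elsford: Elsford wins 4–3.
Kelston–Norbury: Kelston 5–2.
Kelston vs Selby: 3 to 4, Selby.
Kelston vs Ivery: Ivery, 7–0.
Kelston vs Lomond: Kelston preferred on 3+2 = 5 ballots; Kelston wins 5–2.
Elsford vs Norbury: 2+2 = 4 for Elsford, 3 for Norbury — Elsford by 4–3.
Elsford vs Selby: Elsford wins 5–2.
Elsford vs Ivery: Elsford is ranked higher on 2+2 = 4 ballots, Ivery on 3. Elsford wins 4–3.
Elsford vs Lomond: 5 to 2, Elsford.
Norbury vs Selby: Selby wins 4–3.
Norbury vs Ivery: Norbury preferred on 2 ballots; Ivery wins 5–2.
Norbury vs Lomond: Norbury, 5–2.
Selby vs Ivery: Selby preferred on 2+2 = 4 ballots; Selby wins 4–3.
Selby vs Lomond: Selby preferred on 2 ballots; Lomond wins 5–2.
Ivery–Lomond: Ivery 5–2.
Each city has at least one pairwise win (Kelston beats Norbury; Elsford beats Kelston; Norbury beats Lomond; Selby beats Kelston; Ivery beats Kelston; Lomond beats Selby) — no Condorcet loser.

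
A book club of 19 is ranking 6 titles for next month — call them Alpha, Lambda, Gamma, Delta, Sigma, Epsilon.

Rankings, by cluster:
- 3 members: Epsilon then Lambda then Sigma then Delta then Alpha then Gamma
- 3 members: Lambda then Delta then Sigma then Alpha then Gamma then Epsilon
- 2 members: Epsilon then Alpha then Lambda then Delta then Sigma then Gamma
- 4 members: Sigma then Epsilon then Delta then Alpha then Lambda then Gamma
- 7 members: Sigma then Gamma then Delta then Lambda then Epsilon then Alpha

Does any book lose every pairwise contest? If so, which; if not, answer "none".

none

Pairwise majorities:
Alpha vs Lambda: Alpha preferred on 2+4 = 6 ballots; Lambda wins 13–6.
Alpha vs Gamma: Alpha, 12–7.
Alpha vs Delta: Alpha is ranked higher on 2 ballots, Delta on 17. Delta wins 17–2.
Alpha vs Sigma: 2 for Alpha, 17 for Sigma — Sigma by 17–2.
Alpha vs Epsilon: 3 for Alpha, 16 for Epsilon — Epsilon by 16–3.
Lambda–Gamma: Lambda 12–7.
Lambda–Delta: Delta 11–8.
Lambda vs Sigma: Sigma, 11–8.
Lambda vs Epsilon: Lambda preferred on 3+7 = 10 ballots; Lambda wins 10–9.
Gamma–Delta: Delta 12–7.
Gamma vs Sigma: Sigma wins 19–0.
Gamma vs Epsilon: 10 to 9, Gamma.
Delta vs Sigma: Delta is ranked higher on 3+2 = 5 ballots, Sigma on 14. Sigma wins 14–5.
Delta vs Epsilon: Delta, 10–9.
Sigma–Epsilon: Sigma 14–5.
Each book has at least one pairwise win (Alpha beats Gamma; Lambda beats Alpha; Gamma beats Epsilon; Delta beats Alpha; Sigma beats Alpha; Epsilon beats Alpha) — no Condorcet loser.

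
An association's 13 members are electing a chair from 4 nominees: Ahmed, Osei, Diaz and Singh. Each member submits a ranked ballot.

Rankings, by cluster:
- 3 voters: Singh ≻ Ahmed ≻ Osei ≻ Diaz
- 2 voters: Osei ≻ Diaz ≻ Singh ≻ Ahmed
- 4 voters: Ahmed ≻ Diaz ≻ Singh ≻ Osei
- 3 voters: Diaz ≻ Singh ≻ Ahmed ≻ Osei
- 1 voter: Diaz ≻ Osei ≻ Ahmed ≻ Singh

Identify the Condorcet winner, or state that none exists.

none

Head-to-head results (13 voters):
Ahmed–Osei: Ahmed 10–3.
Ahmed vs Diaz: Ahmed wins 7–6.
Ahmed–Singh: Singh 8–5.
Osei vs Diaz: Diaz, 8–5.
Osei–Singh: Singh 10–3.
Diaz–Singh: Diaz 10–3.
Every candidate loses at least once (Ahmed loses to Singh; Osei loses to Ahmed; Diaz loses to Ahmed; Singh loses to Diaz). The majority relation contains the cycle Ahmed → Diaz → Singh → Ahmed, so there is no Condorcet winner.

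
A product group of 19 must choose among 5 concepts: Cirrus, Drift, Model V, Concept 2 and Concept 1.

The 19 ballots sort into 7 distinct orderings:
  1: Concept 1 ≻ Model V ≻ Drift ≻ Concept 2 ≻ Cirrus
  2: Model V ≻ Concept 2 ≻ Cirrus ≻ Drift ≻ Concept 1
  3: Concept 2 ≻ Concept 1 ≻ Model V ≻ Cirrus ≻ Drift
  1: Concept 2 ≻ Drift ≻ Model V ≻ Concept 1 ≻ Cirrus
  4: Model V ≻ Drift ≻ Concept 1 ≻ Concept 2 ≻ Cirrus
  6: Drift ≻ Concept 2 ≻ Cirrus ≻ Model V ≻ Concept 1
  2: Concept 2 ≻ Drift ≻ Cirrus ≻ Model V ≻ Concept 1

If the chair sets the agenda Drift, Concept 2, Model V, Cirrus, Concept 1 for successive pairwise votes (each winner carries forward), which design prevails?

Round 1: Drift vs Concept 2 — 11–8, Drift advances.
Round 2: Drift vs Model V — 9–10, Model V advances.
Round 3: Model V vs Cirrus — 11–8, Model V advances.
Round 4: Model V vs Concept 1 — 15–4, Model V advances.
The agenda winner is Model V.

Model V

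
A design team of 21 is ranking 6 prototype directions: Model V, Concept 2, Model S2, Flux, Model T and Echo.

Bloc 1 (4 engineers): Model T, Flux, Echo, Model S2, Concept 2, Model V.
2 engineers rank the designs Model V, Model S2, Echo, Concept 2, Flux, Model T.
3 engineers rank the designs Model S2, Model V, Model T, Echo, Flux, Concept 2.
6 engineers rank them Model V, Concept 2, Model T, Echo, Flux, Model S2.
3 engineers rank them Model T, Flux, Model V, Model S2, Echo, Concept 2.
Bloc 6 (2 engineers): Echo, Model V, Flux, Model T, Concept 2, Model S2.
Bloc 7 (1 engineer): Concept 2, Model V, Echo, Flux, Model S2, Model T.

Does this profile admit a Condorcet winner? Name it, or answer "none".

Head-to-head results (21 engineers):
Model V vs Concept 2: Model V wins 16–5.
Model V–Model S2: Model V 14–7.
Model V vs Flux: Model V wins 14–7.
Model V–Model T: Model V 14–7.
Model V vs Echo: Model V, 15–6.
Concept 2 vs Model S2: Model S2 wins 12–9.
Concept 2 vs Flux: Flux wins 12–9.
Concept 2–Model T: Model T 12–9.
Concept 2 vs Echo: Echo, 14–7.
Model S2–Flux: Flux 16–5.
Model S2 vs Model T: Model T wins 15–6.
Model S2 vs Echo: Echo wins 13–8.
Flux vs Model T: Model T wins 16–5.
Flux vs Echo: Echo wins 14–7.
Model T vs Echo: Model T wins 16–5.
Model V wins every pairwise contest, so Model V is the Condorcet winner.

Model V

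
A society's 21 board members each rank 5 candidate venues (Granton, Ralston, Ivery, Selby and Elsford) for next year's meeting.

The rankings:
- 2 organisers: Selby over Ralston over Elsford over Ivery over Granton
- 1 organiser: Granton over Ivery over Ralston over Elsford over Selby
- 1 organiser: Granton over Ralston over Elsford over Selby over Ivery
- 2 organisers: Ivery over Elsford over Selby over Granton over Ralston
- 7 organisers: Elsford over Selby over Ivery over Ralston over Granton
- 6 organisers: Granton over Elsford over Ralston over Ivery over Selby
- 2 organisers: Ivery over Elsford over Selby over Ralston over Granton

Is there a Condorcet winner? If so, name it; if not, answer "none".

Pairwise majorities:
Granton vs Ralston: Granton preferred on 1+1+2+6 = 10 ballots; Ralston wins 11–10.
Granton vs Ivery: Granton preferred on 1+1+6 = 8 ballots; Ivery wins 13–8.
Granton vs Selby: 8 to 13, Selby.
Granton vs Elsford: Granton is ranked higher on 1+1+6 = 8 ballots, Elsford on 13. Elsford wins 13–8.
Ralston vs Ivery: 2+1+6 = 9 for Ralston, 12 for Ivery — Ivery by 12–9.
Ralston vs Selby: Ralston preferred on 1+1+6 = 8 ballots; Selby wins 13–8.
Ralston vs Elsford: Ralston is ranked higher on 2+1+1 = 4 ballots, Elsford on 17. Elsford wins 17–4.
Ivery vs Selby: 1+2+6+2 = 11 for Ivery, 10 for Selby — Ivery by 11–10.
Ivery vs Elsford: Ivery preferred on 1+2+2 = 5 ballots; Elsford wins 16–5.
Selby vs Elsford: Selby preferred on 2 ballots; Elsford wins 19–2.
Elsford wins every pairwise contest, so Elsford is the Condorcet winner.

Elsford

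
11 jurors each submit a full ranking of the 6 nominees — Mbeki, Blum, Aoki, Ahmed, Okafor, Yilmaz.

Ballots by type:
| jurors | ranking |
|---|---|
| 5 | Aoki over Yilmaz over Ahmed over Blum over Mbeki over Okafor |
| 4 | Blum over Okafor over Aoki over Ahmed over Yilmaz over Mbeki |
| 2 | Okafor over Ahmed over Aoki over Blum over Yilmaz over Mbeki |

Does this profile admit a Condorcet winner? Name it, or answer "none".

Head-to-head results (11 jurors):
Mbeki vs Blum: Blum, 11–0.
Mbeki vs Aoki: Aoki wins 11–0.
Mbeki–Ahmed: Ahmed 11–0.
Mbeki–Okafor: Okafor 6–5.
Mbeki–Yilmaz: Yilmaz 11–0.
Blum vs Aoki: Aoki, 7–4.
Blum vs Ahmed: Ahmed wins 7–4.
Blum vs Okafor: Blum wins 9–2.
Blum–Yilmaz: Blum 6–5.
Aoki vs Ahmed: Aoki, 9–2.
Aoki–Okafor: Okafor 6–5.
Aoki–Yilmaz: Aoki 11–0.
Ahmed vs Okafor: Okafor, 6–5.
Ahmed vs Yilmaz: Ahmed, 6–5.
Okafor vs Yilmaz: Okafor, 6–5.
Every nominee loses at least once (Mbeki loses to Blum; Blum loses to Aoki; Aoki loses to Okafor; Ahmed loses to Aoki; Okafor loses to Blum; Yilmaz loses to Blum). The majority relation contains the cycle Blum beats Okafor beats Aoki beats Blum, so there is no Condorcet winner.

none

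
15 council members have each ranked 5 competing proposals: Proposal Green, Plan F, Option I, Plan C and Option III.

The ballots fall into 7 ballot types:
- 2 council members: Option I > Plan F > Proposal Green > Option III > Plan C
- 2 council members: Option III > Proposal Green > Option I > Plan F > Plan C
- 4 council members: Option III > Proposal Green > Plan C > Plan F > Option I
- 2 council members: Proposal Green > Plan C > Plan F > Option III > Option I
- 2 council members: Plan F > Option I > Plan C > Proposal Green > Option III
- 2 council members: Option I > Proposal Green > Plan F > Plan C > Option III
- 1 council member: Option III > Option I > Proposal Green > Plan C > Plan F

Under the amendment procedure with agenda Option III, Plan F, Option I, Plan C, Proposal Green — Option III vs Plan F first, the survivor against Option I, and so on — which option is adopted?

Round 1: Option III vs Plan F — 7–8, Plan F advances.
Round 2: Plan F vs Option I — 8–7, Plan F advances.
Round 3: Plan F vs Plan C — 8–7, Plan F advances.
Round 4: Plan F vs Proposal Green — 4–11, Proposal Green advances.
Proposal Green survives the agenda.

Proposal Green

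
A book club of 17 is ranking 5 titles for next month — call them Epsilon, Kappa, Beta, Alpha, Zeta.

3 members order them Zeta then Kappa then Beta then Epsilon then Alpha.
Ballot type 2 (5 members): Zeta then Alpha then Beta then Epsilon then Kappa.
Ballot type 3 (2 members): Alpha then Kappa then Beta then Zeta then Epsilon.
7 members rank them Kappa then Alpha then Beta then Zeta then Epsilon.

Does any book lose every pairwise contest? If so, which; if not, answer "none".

Head-to-head results (17 members):
Epsilon vs Kappa: Kappa, 12–5.
Epsilon vs Beta: Beta, 17–0.
Epsilon vs Alpha: Alpha, 14–3.
Epsilon vs Zeta: Zeta, 17–0.
Kappa vs Beta: Kappa, 12–5.
Kappa vs Alpha: Kappa is ranked higher on 3+7 = 10 ballots, Alpha on 7. Kappa wins 10–7.
Kappa vs Zeta: Kappa, 9–8.
Beta vs Alpha: Beta preferred on 3 ballots; Alpha wins 14–3.
Beta vs Zeta: Beta wins 9–8.
Alpha vs Zeta: Alpha is ranked higher on 2+7 = 9 ballots, Zeta on 8. Alpha wins 9–8.
Epsilon loses to every other book — it is the Condorcet loser.

Epsilon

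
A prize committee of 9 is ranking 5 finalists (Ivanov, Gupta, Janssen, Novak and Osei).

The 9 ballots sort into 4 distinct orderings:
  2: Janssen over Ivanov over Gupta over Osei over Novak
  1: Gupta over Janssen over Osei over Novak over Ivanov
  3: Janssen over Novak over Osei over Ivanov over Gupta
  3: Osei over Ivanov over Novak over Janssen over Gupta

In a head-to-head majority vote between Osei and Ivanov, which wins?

Osei

Ballots ranking Osei above Ivanov: 1 + 3 + 3 = 7.
Ballots ranking Ivanov above Osei: 9 − 7 = 2.
Osei wins the head-to-head 7–2.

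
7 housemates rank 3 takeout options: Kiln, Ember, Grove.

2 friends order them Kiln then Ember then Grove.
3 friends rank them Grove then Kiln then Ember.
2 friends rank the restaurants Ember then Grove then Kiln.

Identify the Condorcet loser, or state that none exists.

Pairwise majorities:
Kiln vs Ember: 5 to 2, Kiln.
Kiln vs Grove: Grove wins 5–2.
Ember vs Grove: Ember preferred on 2+2 = 4 ballots; Ember wins 4–3.
Every restaurant wins at least one matchup (Kiln beats Ember; Ember beats Grove; Grove beats Kiln), so there is no Condorcet loser.

none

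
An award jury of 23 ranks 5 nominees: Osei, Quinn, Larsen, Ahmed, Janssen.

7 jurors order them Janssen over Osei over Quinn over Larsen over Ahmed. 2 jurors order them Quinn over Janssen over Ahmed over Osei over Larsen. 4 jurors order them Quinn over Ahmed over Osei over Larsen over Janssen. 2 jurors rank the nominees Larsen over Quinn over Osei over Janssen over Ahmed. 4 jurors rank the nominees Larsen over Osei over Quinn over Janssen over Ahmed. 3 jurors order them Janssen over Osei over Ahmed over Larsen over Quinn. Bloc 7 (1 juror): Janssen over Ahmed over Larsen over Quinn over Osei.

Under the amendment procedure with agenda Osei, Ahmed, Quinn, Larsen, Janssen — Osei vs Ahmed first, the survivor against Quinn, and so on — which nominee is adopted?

Round 1: Osei vs Ahmed — 16–7, Osei advances.
Round 2: Osei vs Quinn — 14–9, Osei advances.
Round 3: Osei vs Larsen — 16–7, Osei advances.
Round 4: Osei vs Janssen — 10–13, Janssen advances.
Janssen survives the agenda.

Janssen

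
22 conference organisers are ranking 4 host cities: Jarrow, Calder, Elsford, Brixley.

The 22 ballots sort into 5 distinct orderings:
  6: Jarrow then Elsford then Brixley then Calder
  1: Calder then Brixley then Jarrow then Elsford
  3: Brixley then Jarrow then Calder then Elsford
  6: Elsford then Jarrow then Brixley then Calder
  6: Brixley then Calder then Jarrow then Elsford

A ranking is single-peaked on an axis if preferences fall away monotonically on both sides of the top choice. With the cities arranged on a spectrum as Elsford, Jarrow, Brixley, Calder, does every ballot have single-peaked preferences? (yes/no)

yes

Axis positions: Elsford=1, Jarrow=2, Brixley=3, Calder=4.
Group 1 (peak Jarrow at position 2): ranking walks positions 2-1-3-4, expanding outward from the peak — single-peaked.
Group 2 (peak Calder at position 4): ranking walks positions 4-3-2-1, expanding outward from the peak — single-peaked.
Group 3 (peak Brixley at position 3): ranking walks positions 3-2-4-1, expanding outward from the peak — single-peaked.
Group 4 (peak Elsford at position 1): ranking walks positions 1-2-3-4, expanding outward from the peak — single-peaked.
Group 5 (peak Brixley at position 3): ranking walks positions 3-4-2-1, expanding outward from the peak — single-peaked.
Every ranking is single-peaked on this axis.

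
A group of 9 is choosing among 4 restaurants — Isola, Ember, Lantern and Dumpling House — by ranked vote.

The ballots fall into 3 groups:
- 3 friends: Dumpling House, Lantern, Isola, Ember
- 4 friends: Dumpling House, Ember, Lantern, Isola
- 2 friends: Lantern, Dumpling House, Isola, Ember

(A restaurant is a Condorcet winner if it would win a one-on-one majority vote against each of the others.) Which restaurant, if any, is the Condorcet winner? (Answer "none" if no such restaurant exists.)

Check each pair by majority over 9 ballots:
Isola vs Ember: 5 to 4, Isola.
Isola vs Lantern: 0 for Isola, 9 for Lantern — Lantern by 9–0.
Isola vs Dumpling House: 0 to 9, Dumpling House.
Ember vs Lantern: Ember preferred on 4 ballots; Lantern wins 5–4.
Ember vs Dumpling House: Ember preferred on 0 ballots; Dumpling House wins 9–0.
Lantern vs Dumpling House: Lantern is ranked higher on 2 ballots, Dumpling House on 7. Dumpling House wins 7–2.
Dumpling House beats each of Isola, Ember, Lantern — Dumpling House is the Condorcet winner.

Dumpling House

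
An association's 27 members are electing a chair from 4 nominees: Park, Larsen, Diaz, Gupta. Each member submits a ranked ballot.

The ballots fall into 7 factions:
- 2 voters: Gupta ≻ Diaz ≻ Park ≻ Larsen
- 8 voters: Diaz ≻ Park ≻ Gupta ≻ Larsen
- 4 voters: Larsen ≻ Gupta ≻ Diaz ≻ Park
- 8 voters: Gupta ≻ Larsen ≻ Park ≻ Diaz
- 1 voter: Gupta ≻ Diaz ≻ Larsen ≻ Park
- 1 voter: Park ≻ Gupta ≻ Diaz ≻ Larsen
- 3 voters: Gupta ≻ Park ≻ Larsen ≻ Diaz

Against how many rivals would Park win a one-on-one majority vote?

1

Park against each rival (27 voters):
Park vs Larsen: Park preferred on 2+8+1+3 = 14 ballots; Park wins 14–13.
Park vs Diaz: Diaz wins 15–12.
Park–Gupta: Gupta 18–9.
Park beats Larsen; loses to Diaz, Gupta — 1 pairwise win.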